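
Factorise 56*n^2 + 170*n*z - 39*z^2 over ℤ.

(14*n - 3*z)*(4*n + 13*z)

Group: 14*n*(4*n + 13*z) - 3*z*(4*n + 13*z); both groups contain (4*n + 13*z).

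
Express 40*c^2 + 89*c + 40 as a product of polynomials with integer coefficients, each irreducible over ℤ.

(5*c + 8)*(8*c + 5)

Need a pair with product 40·40 = 1600 and sum 89: that's 25 and 64.
Split the middle term: 40*c^2 + 25*c + 64*c + 40 = 5*c*(8*c + 5) + 8*(8*c + 5).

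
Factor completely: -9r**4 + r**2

-r**2(3r + 1)(3r - 1)

Pull out the common factor r**2, leaving -9r**2 + 1.
Recognize a difference of squares with the parts 1 and 3r.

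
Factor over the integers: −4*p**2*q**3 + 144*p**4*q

Pull out the common factor 4*p**2*q; 36*p**2 − q**2 is a difference of squares.

4*p**2*q*(6*p + q)*(6*p − q)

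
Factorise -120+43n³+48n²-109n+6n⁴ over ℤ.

Among the possible rational roots, n = -5 is a root, giving the factor (n+5) and quotient 6n³+13n²-17n-24.
Then n = -1 is a root, so (n+1) is a factor; dividing leaves 6n²+7n-24.
The remaining quadratic factors as (3n+8)(2n-3).

(2n-3)(3n+8)(n+1)(n+5)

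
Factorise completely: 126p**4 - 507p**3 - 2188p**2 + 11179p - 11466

(2p - 9)(3p + 14)(3p - 7)(7p - 13)

Among the possible rational roots, p = 7/3 is a root, so (3p - 7) is a factor; dividing leaves 42p**3 - 71p**2 - 895p + 1638.
Next, p = 13/7 is a root, giving the factor (7p - 13) and quotient 6p**2 + p - 126.
The remaining quadratic factors as (2p - 9)(3p + 14).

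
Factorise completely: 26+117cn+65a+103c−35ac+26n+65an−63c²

−(5a+9c+2)(7c−13n−13)

Group: −7c(5a+9c+2) + (13n+13)(5a+9c+2); both groups contain (5a+9c+2).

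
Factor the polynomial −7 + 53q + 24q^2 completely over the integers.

Need a pair with product 24·(−7) = −168 and sum 53: that's −3 and 56.
Split the middle term: 24q^2 − 3q + 56q − 7 = 3q(8q − 1) + 7(8q − 1).

(3q + 7)(8q − 1)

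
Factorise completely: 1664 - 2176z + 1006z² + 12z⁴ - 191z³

By the rational root theorem, z = 8/3 is a root, so (3z - 8) divides it; the quotient is 4z³ - 53z² + 194z - 208.
Next, z = 8 is a root, giving the factor (z - 8) and quotient 4z² - 21z + 26.
The remaining quadratic factors as (4z - 13)(z - 2).

(3z - 8)(4z - 13)(z - 2)(z - 8)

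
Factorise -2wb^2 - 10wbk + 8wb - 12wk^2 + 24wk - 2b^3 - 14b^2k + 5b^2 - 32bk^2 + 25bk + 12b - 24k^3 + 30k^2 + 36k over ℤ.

Group: 2w(-b^2 - 5bk + 4b - 6k^2 + 12k) + (2b + 4k + 3)(-b^2 - 5bk + 4b - 6k^2 + 12k); both groups contain (-b^2 - 5bk + 4b - 6k^2 + 12k), so (2w + 2b + 4k + 3) is a factor with cofactor -b^2 - 5bk + 4b - 6k^2 + 12k.
The cofactor groups again: -b^2 - 5bk + 4b - 6k^2 + 12k = -b(b + 3k) + (-2k + 4)(b + 3k); both groups contain (b + 3k), giving -(b + 2k - 4)(b + 3k).

-(2w + 2b + 4k + 3)(b + 2k - 4)(b + 3k)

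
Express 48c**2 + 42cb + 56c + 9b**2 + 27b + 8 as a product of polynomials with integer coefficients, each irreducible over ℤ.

Group: 6c(8c + 3b + 8) + (3b + 1)(8c + 3b + 8); both groups contain (8c + 3b + 8).

(6c + 3b + 1)(8c + 3b + 8)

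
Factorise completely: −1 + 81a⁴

(3a + 1)(3a − 1)(9a² + 1)

Difference of squares twice: with A = 3a and B = 1, A⁴ − B⁴ = (A² − B²)(A² + B²), and A² − B² factors again.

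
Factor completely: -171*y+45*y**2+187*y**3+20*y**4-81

(4*y+3)*(5*y+3)*(y+9)*(y-1)

Trying the rational-root candidates, y = -3/4 is a root, so (4*y+3) is a factor; dividing leaves 5*y**3+43*y**2-21*y-27.
Next, y = 1 is a root, giving the factor (y-1) and quotient 5*y**2+48*y+27.
The remaining quadratic factors as (y+9)(5*y+3).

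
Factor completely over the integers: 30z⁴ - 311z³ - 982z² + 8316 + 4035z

Among the possible rational roots, z = -7/2 is a root, so (2z + 7) is a factor; dividing leaves 15z³ - 208z² + 237z + 1188.
Next, z = 11/3 is a root, so (3z - 11) divides it; the quotient is 5z² - 51z - 108.
The remaining quadratic factors as (5z + 9)(z - 12).

(2z + 7)(3z - 11)(5z + 9)(z - 12)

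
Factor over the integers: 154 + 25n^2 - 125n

Need a pair with product 25·154 = 3850 and sum -125: that's -55 and -70.
Split the middle term: 25n^2 - 55n - 70n + 154 = 5n(5n - 11) - 14(5n - 11).

(5n - 11)(5n - 14)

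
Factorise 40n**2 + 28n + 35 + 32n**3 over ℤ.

Group as (32n**3 + 28n) + (40n**2 + 35) = 4n(8n**2 + 7) + 5(8n**2 + 7).
Both groups share the factor (8n**2 + 7).

(4n + 5)(8n**2 + 7)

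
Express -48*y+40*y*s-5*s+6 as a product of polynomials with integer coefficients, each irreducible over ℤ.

Group as (40*y*s-48*y) + (-5*s+6) = 8*y*(5*s-6) - (5*s-6).
Both groups share the factor (5*s-6).

(5*s-6)*(8*y-1)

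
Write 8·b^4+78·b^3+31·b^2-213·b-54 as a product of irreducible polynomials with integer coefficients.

Trying the rational-root candidates, b = -9 is a root, giving the factor (b+9) and quotient 8·b^3+6·b^2-23·b-6.
Next, b = 3/2 is a root, so (2·b-3) is a factor; dividing leaves 4·b^2+9·b+2.
The remaining quadratic factors as (b+2)(4·b+1).

(2·b-3)·(4·b+1)·(b+2)·(b+9)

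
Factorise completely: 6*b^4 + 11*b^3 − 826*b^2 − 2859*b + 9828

Trying the rational-root candidates, b = 13/6 is a root, giving the factor (6*b − 13) and quotient b^3 + 4*b^2 − 129*b − 756.
Next, b = −7 is a root, so (b + 7) divides it; the quotient is b^2 − 3*b − 108.
The remaining quadratic factors as (b + 9)(b − 12).

(6*b − 13)*(b + 7)*(b + 9)*(b − 12)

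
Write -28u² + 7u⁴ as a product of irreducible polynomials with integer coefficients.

7u²(u + 2)(u - 2)

Pull out the common factor 7u²; u² - 4 is a difference of squares.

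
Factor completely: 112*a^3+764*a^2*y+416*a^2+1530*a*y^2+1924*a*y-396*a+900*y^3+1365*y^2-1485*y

(14*a+15*y-11)*(2*a+4*y+9)*(4*a+15*y)

Group: 14*a*(8*a^2+46*a*y+36*a+60*y^2+135*y) + (15*y-11)*(8*a^2+46*a*y+36*a+60*y^2+135*y); both groups contain (8*a^2+46*a*y+36*a+60*y^2+135*y), so (14*a+15*y-11) is a factor with cofactor 8*a^2+46*a*y+36*a+60*y^2+135*y.
The cofactor groups again: 8*a^2+46*a*y+36*a+60*y^2+135*y = 4*a*(2*a+4*y+9) + 15*y*(2*a+4*y+9); both groups contain (2*a+4*y+9), giving (4*a+15*y)*(2*a+4*y+9).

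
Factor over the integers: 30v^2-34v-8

2(3v-4)(5v+1)

Pull out the common factor 2, then factor the remaining trinomial.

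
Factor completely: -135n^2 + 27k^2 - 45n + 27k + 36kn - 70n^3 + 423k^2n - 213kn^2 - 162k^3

-(3k - 5n)(6k - 7n - 3)(9k + 2n + 3)

Group: 9k(-18k^2 + 51kn + 9k - 35n^2 - 15n) + (2n + 3)(-18k^2 + 51kn + 9k - 35n^2 - 15n); both groups contain (-18k^2 + 51kn + 9k - 35n^2 - 15n), so (9k + 2n + 3) is a factor with cofactor -18k^2 + 51kn + 9k - 35n^2 - 15n.
The cofactor groups again: -18k^2 + 51kn + 9k - 35n^2 - 15n = -3k(6k - 7n - 3) + 5n(6k - 7n - 3); both groups contain (6k - 7n - 3), giving -(3k - 5n)(6k - 7n - 3).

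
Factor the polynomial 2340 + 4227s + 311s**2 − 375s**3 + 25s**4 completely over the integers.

Testing divisors of the constant over divisors of the leading coefficient, s = −3/5 is a root, so (5s + 3) divides it; the quotient is 5s**3 − 78s**2 + 109s + 780.
Continuing, s = 13 is a root, so (s − 13) divides it; the quotient is 5s**2 − 13s − 60.
The remaining quadratic factors as (s − 5)(5s + 12).

(5s + 12)(5s + 3)(s − 13)(s − 5)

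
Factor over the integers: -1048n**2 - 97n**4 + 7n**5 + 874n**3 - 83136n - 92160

By the rational root theorem, n = -8/7 is a root, giving the factor (7n + 8) and quotient n**4 - 15n**3 + 142n**2 - 312n - 11520.
Next, n = 12 is a root, giving the factor (n - 12) and quotient n**3 - 3n**2 + 106n + 960.
Then n = -6 is a root, giving the factor (n + 6) and quotient n**2 - 9n + 160.
The quadratic n**2 - 9n + 160 has discriminant -559 < 0 and is irreducible over ℤ.

(7n + 8)(n + 6)(n - 12)(n**2 - 9n + 160)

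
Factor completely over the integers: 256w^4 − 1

(4w + 1)(4w − 1)(16w^2 + 1)

Difference of squares twice: with A = 4w and B = 1, A⁴ − B⁴ = (A² − B²)(A² + B²), and A² − B² factors again.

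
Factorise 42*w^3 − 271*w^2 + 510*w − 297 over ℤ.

By the rational root theorem, w = 9/7 is a root, so (7*w − 9) divides it; the quotient is 6*w^2 − 31*w + 33.
The remaining quadratic factors as (2*w − 3)(3*w − 11).

(2*w − 3)*(3*w − 11)*(7*w − 9)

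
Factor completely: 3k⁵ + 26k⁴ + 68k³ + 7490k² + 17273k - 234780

Testing divisors of the constant over divisors of the leading coefficient, k = 13/3 is a root, so (3k - 13) is a factor; dividing leaves k⁴ + 13k³ + 79k² + 2839k + 18060.
Next, k = -15 is a root, so (k + 15) is a factor; dividing leaves k³ - 2k² + 109k + 1204.
Next, k = -7 is a root, so (k + 7) divides it; the quotient is k² - 9k + 172.
The quadratic k² - 9k + 172 has discriminant -607 < 0 and is irreducible over ℤ.

(3k - 13)(k + 15)(k + 7)(k² - 9k + 172)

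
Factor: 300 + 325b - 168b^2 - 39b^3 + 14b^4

(2b - 5)(7b + 5)(b + 3)(b - 4)

By the rational root theorem, b = -3 is a root, giving the factor (b + 3) and quotient 14b^3 - 81b^2 + 75b + 100.
Next, b = -5/7 is a root, giving the factor (7b + 5) and quotient 2b^2 - 13b + 20.
The remaining quadratic factors as (2b - 5)(b - 4).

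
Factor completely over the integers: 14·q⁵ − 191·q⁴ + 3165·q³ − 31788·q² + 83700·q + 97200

(2·q − 15)·(7·q + 6)·(q − 6)·(q² − q + 180)

By the rational root theorem, q = −6/7 is a root, so (7·q + 6) divides it; the quotient is 2·q⁴ − 29·q³ + 477·q² − 4950·q + 16200.
Next, q = 15/2 is a root, so (2·q − 15) divides it; the quotient is q³ − 7·q² + 186·q − 1080.
Continuing, q = 6 is a root, so (q − 6) divides it; the quotient is q² − q + 180.
The quadratic q² − q + 180 has discriminant −719 < 0 and is irreducible over ℤ.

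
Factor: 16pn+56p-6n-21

Group as (16pn+56p) + (-6n-21) = 8p(2n+7) - 3(2n+7).
Both groups share the factor (2n+7).

(2n+7)(8p-3)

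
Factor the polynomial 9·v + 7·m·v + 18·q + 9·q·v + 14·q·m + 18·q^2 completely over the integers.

(2·q + v)·(9·q + 7·m + 9)

Group: 9·q·(2·q + v) + (7·m + 9)·(2·q + v); both groups contain (2·q + v).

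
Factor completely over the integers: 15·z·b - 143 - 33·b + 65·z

Group as (15·z·b + 65·z) + (-33·b - 143) = 5·z·(3·b + 13) - 11·(3·b + 13).
Both groups share the factor (3·b + 13).

(3·b + 13)·(5·z - 11)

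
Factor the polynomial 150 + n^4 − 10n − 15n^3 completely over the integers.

(n − 15)(n^3 − 10)

Group as (n^4 − 10n) + (−15n^3 + 150) = n(n^3 − 10) − 15(n^3 − 10).
Both groups share the factor (n^3 − 10).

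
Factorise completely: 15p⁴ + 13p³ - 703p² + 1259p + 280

Trying the rational-root candidates, p = 5 is a root, so (p - 5) is a factor; dividing leaves 15p³ + 88p² - 263p - 56.
Next, p = 7/3 is a root, so (3p - 7) divides it; the quotient is 5p² + 41p + 8.
The remaining quadratic factors as (p + 8)(5p + 1).

(3p - 7)(5p + 1)(p + 8)(p - 5)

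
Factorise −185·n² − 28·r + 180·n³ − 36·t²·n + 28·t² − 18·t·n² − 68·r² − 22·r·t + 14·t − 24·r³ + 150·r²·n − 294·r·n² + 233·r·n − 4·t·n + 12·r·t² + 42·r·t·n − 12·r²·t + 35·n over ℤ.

−(2·r + 2·t − 4·n + 1)·(4·r − 2·t − 5·n)·(3·r − 9·n + 7)

Group: 2·r·(−12·r² + 6·r·t + 51·r·n − 28·r − 18·t·n + 14·t − 45·n² + 35·n) + (2·t − 4·n + 1)·(−12·r² + 6·r·t + 51·r·n − 28·r − 18·t·n + 14·t − 45·n² + 35·n); both groups contain (−12·r² + 6·r·t + 51·r·n − 28·r − 18·t·n + 14·t − 45·n² + 35·n), so (2·r + 2·t − 4·n + 1) is a factor with cofactor −12·r² + 6·r·t + 51·r·n − 28·r − 18·t·n + 14·t − 45·n² + 35·n.
The cofactor groups again: −12·r² + 6·r·t + 51·r·n − 28·r − 18·t·n + 14·t − 45·n² + 35·n = −4·r·(3·r − 9·n + 7) + (2·t + 5·n)·(3·r − 9·n + 7); both groups contain (3·r − 9·n + 7), giving −(4·r − 2·t − 5·n)·(3·r − 9·n + 7).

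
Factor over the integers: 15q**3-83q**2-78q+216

By the rational root theorem, q = -9/5 is a root, so (5q+9) divides it; the quotient is 3q**2-22q+24.
The remaining quadratic factors as (q-6)(3q-4).

(3q-4)(5q+9)(q-6)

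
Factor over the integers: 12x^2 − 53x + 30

Need a pair with product 12·30 = 360 and sum −53: that's −8 and −45.
Split the middle term: 12x^2 − 8x − 45x + 30 = 4x(3x − 2) − 15(3x − 2).

(3x − 2)(4x − 15)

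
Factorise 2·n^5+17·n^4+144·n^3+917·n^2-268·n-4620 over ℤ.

(2·n+5)·(n+7)·(n-2)·(n^2+n+66)

Testing divisors of the constant over divisors of the leading coefficient, n = -7 is a root, so (n+7) is a factor; dividing leaves 2·n^4+3·n^3+123·n^2+56·n-660.
Continuing, n = 2 is a root, so (n-2) is a factor; dividing leaves 2·n^3+7·n^2+137·n+330.
Next, n = -5/2 is a root, giving the factor (2·n+5) and quotient n^2+n+66.
The quadratic n^2+n+66 has discriminant -263 < 0 and is irreducible over ℤ.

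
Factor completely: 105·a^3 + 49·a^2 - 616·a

Pull out the common factor 7·a, then factor the remaining trinomial.

7·a·(3·a + 8)·(5·a - 11)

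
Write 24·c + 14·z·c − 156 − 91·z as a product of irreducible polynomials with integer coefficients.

(2·c − 13)·(7·z + 12)

Group as (14·z·c − 91·z) + (24·c − 156) = 7·z·(2·c − 13) + 12·(2·c − 13).
Both groups share the factor (2·c − 13).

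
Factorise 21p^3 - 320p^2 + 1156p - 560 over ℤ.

(3p - 14)(7p - 4)(p - 10)

Testing divisors of the constant over divisors of the leading coefficient, p = 10 is a root, so (p - 10) divides it; the quotient is 21p^2 - 110p + 56.
The remaining quadratic factors as (7p - 4)(3p - 14).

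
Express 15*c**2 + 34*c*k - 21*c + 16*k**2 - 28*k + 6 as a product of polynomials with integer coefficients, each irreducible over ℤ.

Group: 5*c*(3*c + 2*k - 3) + (8*k - 2)*(3*c + 2*k - 3); both groups contain (3*c + 2*k - 3).

(3*c + 2*k - 3)*(5*c + 8*k - 2)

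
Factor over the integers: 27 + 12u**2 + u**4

(u**2 + 3)(u**2 + 9)

Substitute w = u**2 to get a quadratic in w, then factor.
u**2 + 9 is irreducible over ℤ (sum of squares).
u**2 + 3 is irreducible over ℤ (always positive, so no real roots).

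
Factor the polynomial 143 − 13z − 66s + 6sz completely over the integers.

(6s − 13)(z − 11)

Group as (6sz − 66s) + (−13z + 143) = 6s(z − 11) − 13(z − 11).
Both groups share the factor (z − 11).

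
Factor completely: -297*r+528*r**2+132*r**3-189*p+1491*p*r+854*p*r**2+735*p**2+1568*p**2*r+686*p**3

Group: 14*p*(49*p**2+91*p*r+63*p+22*r**2+99*r) + (6*r-3)*(49*p**2+91*p*r+63*p+22*r**2+99*r); both groups contain (49*p**2+91*p*r+63*p+22*r**2+99*r), so (14*p+6*r-3) is a factor with cofactor 49*p**2+91*p*r+63*p+22*r**2+99*r.
The cofactor groups again: 49*p**2+91*p*r+63*p+22*r**2+99*r = 7*p*(7*p+2*r+9) + 11*r*(7*p+2*r+9); both groups contain (7*p+2*r+9), giving (7*p+11*r)*(7*p+2*r+9).

(14*p+6*r-3)*(7*p+11*r)*(7*p+2*r+9)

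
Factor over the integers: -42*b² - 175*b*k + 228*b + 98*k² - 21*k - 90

-(14*b - 7*k - 6)*(3*b + 14*k - 15)

Group: -14*b*(3*b + 14*k - 15) + (7*k + 6)*(3*b + 14*k - 15); both groups contain (3*b + 14*k - 15).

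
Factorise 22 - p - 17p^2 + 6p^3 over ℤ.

(6p - 11)(p + 1)(p - 2)

Trying the rational-root candidates, p = 2 is a root, so (p - 2) divides it; the quotient is 6p^2 - 5p - 11.
The remaining quadratic factors as (6p - 11)(p + 1).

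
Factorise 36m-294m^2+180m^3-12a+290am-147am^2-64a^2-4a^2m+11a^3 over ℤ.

Group: a(11a^2-48am+2a+45m^2-6m) + (4m-6)(11a^2-48am+2a+45m^2-6m); both groups contain (11a^2-48am+2a+45m^2-6m), so (a+4m-6) is a factor with cofactor 11a^2-48am+2a+45m^2-6m.
The cofactor groups again: 11a^2-48am+2a+45m^2-6m = a(11a-15m+2) - 3m(11a-15m+2); both groups contain (11a-15m+2), giving (a-3m)(11a-15m+2).

(11a-15m+2)(a+4m-6)(a-3m)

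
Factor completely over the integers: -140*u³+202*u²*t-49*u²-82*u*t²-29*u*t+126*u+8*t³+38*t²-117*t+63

-(4*u-2*t+3)*(5*u-4*t+3)*(7*u-t-7)

Group: 7*u*(-20*u²+26*u*t-27*u-8*t²+18*t-9) + (-t-7)*(-20*u²+26*u*t-27*u-8*t²+18*t-9); both groups contain (-20*u²+26*u*t-27*u-8*t²+18*t-9), so (7*u-t-7) is a factor with cofactor -20*u²+26*u*t-27*u-8*t²+18*t-9.
The cofactor groups again: -20*u²+26*u*t-27*u-8*t²+18*t-9 = -5*u*(4*u-2*t+3) + (4*t-3)*(4*u-2*t+3); both groups contain (4*u-2*t+3), giving -(5*u-4*t+3)*(4*u-2*t+3).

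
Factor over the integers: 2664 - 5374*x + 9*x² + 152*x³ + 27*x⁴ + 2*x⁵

(2*x - 1)*(x + 9)*(x - 4)*(x² + 9*x + 74)

Testing divisors of the constant over divisors of the leading coefficient, x = 1/2 is a root, so (2*x - 1) is a factor; dividing leaves x⁴ + 14*x³ + 83*x² + 46*x - 2664.
Continuing, x = 4 is a root, giving the factor (x - 4) and quotient x³ + 18*x² + 155*x + 666.
Continuing, x = -9 is a root, giving the factor (x + 9) and quotient x² + 9*x + 74.
The quadratic x² + 9*x + 74 has discriminant -215 < 0 and is irreducible over ℤ.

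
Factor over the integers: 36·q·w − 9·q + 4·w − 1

Group as (36·q·w − 9·q) + (4·w − 1) = 9·q·(4·w − 1) + (4·w − 1).
Both groups share the factor (4·w − 1).

(4·w − 1)·(9·q + 1)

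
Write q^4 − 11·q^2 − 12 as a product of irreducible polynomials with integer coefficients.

(q^2 + 1)·(q^2 − 12)

Substitute u = q^2 to get a quadratic in u, then factor.
q^2 − 12 is irreducible over ℤ (12 is not a perfect square).
q^2 + 1 is irreducible over ℤ (sum of squares).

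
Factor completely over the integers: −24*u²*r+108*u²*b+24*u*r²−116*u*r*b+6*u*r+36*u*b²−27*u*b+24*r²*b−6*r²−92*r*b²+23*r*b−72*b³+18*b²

−(3*u−3*r−2*b)*(2*r−9*b)*(4*u+4*b−1)

Group: 4*u*(−6*u*r+27*u*b+6*r²−23*r*b−18*b²) + (4*b−1)*(−6*u*r+27*u*b+6*r²−23*r*b−18*b²); both groups contain (−6*u*r+27*u*b+6*r²−23*r*b−18*b²), so (4*u+4*b−1) is a factor with cofactor −6*u*r+27*u*b+6*r²−23*r*b−18*b².
The cofactor groups again: −6*u*r+27*u*b+6*r²−23*r*b−18*b² = −2*r*(3*u−3*r−2*b) + 9*b*(3*u−3*r−2*b); both groups contain (3*u−3*r−2*b), giving −(2*r−9*b)*(3*u−3*r−2*b).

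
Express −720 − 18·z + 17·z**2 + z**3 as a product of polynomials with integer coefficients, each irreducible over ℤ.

(z + 15)·(z + 8)·(z − 6)

Among the possible rational roots, z = −8 is a root, so (z + 8) is a factor; dividing leaves z**2 + 9·z − 90.
The remaining quadratic factors as (z − 6)(z + 15).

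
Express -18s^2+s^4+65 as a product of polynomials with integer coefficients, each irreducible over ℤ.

(s^2-13)(s^2-5)

Substitute u = s^2 to get a quadratic in u, then factor.
s^2-5 is irreducible over ℤ (5 is not a perfect square).
s^2-13 is irreducible over ℤ (13 is not a perfect square).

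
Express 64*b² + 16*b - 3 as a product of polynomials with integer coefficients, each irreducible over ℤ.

(8*b + 3)*(8*b - 1)

Need a pair with product 64·(-3) = -192 and sum 16: that's 24 and -8.
Split the middle term: 64*b² + 24*b - 8*b - 3 = 8*b*(8*b + 3) - (8*b + 3).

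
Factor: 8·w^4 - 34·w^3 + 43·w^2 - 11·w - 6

Among the possible rational roots, w = 1 is a root, so (w - 1) is a factor; dividing leaves 8·w^3 - 26·w^2 + 17·w + 6.
Next, w = 2 is a root, giving the factor (w - 2) and quotient 8·w^2 - 10·w - 3.
The remaining quadratic factors as (4·w + 1)(2·w - 3).

(2·w - 3)·(4·w + 1)·(w - 1)·(w - 2)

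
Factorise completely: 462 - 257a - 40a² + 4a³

Among the possible rational roots, a = 14 is a root, so (a - 14) divides it; the quotient is 4a² + 16a - 33.
The remaining quadratic factors as (2a + 11)(2a - 3).

(2a + 11)(2a - 3)(a - 14)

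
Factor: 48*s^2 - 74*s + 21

(6*s - 7)*(8*s - 3)

Need a pair with product 48·21 = 1008 and sum -74: that's -56 and -18.
Split the middle term: 48*s^2 - 56*s - 18*s + 21 = 8*s*(6*s - 7) - 3*(6*s - 7).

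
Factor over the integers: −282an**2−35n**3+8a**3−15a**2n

Group: a(8a**2+41an+5n**2) − 7n(8a**2+41an+5n**2); both groups contain (8a**2+41an+5n**2), so (a−7n) is a factor with cofactor 8a**2+41an+5n**2.
The cofactor groups again: 8a**2+41an+5n**2 = a(8a+n) + 5n(8a+n); both groups contain (8a+n), giving (a+5n)(8a+n).

(8a+n)(a+5n)(a−7n)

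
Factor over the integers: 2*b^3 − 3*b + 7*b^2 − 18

(2*b − 3)*(b + 2)*(b + 3)

Among the possible rational roots, b = −2 is a root, so (b + 2) divides it; the quotient is 2*b^2 + 3*b − 9.
The remaining quadratic factors as (b + 3)(2*b − 3).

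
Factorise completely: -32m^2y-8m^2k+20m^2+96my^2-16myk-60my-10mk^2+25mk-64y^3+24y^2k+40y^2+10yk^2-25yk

-(8y+2k-5)(4m-8y+5k)(m-y)

Group: 8y(-4m^2+12my-5mk-8y^2+5yk) + (2k-5)(-4m^2+12my-5mk-8y^2+5yk); both groups contain (-4m^2+12my-5mk-8y^2+5yk), so (8y+2k-5) is a factor with cofactor -4m^2+12my-5mk-8y^2+5yk.
The cofactor groups again: -4m^2+12my-5mk-8y^2+5yk = -4m(m-y) + (8y-5k)(m-y); both groups contain (m-y), giving -(4m-8y+5k)(m-y).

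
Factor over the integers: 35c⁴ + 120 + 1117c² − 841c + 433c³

(5c − 1)(7c − 3)(c + 5)(c + 8)

Trying the rational-root candidates, c = 1/5 is a root, so (5c − 1) divides it; the quotient is 7c³ + 88c² + 241c − 120.
Then c = −5 is a root, so (c + 5) divides it; the quotient is 7c² + 53c − 24.
The remaining quadratic factors as (c + 8)(7c − 3).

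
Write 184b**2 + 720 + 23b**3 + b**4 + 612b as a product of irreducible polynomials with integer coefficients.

Among the possible rational roots, b = -3 is a root, so (b + 3) divides it; the quotient is b**3 + 20b**2 + 124b + 240.
Next, b = -6 is a root, giving the factor (b + 6) and quotient b**2 + 14b + 40.
The remaining quadratic factors as (b + 10)(b + 4).

(b + 10)(b + 3)(b + 4)(b + 6)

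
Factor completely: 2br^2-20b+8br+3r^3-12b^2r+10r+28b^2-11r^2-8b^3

-(2b+3r-5)(2b+r-2)(2b-r)

Group: 2b(-4b^2-8br+14b-3r^2+11r-10) - r(-4b^2-8br+14b-3r^2+11r-10); both groups contain (-4b^2-8br+14b-3r^2+11r-10), so (2b-r) is a factor with cofactor -4b^2-8br+14b-3r^2+11r-10.
The cofactor groups again: -4b^2-8br+14b-3r^2+11r-10 = -2b(2b+r-2) + (-3r+5)(2b+r-2); both groups contain (2b+r-2), giving -(2b+3r-5)(2b+r-2).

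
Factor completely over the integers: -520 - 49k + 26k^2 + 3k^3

Testing divisors of the constant over divisors of the leading coefficient, k = 13/3 is a root, giving the factor (3k - 13) and quotient k^2 + 13k + 40.
The remaining quadratic factors as (k + 5)(k + 8).

(3k - 13)(k + 5)(k + 8)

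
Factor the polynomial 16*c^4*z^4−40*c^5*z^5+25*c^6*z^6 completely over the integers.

Every term has a factor of c^4*z^4; factoring it out leaves 25*c^2*z^2−40*c*z+16.
Recognize a perfect-square trinomial with the parts 4 and 5*c*z.

c^4*z^4*(5*c*z−4)^2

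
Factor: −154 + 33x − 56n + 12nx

Group as (12nx − 56n) + (33x − 154) = 4n(3x − 14) + 11(3x − 14).
Both groups share the factor (3x − 14).

(3x − 14)(4n + 11)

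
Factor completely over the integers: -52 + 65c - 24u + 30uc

Group as (30uc - 24u) + (65c - 52) = 6u(5c - 4) + 13(5c - 4).
Both groups share the factor (5c - 4).

(5c - 4)(6u + 13)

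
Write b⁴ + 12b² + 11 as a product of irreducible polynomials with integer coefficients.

(b² + 1)(b² + 11)

Substitute u = b² to get a quadratic in u, then factor.
b² + 1 is irreducible over ℤ (sum of squares).
b² + 11 is irreducible over ℤ (always positive, so no real roots).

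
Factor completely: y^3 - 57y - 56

(y + 1)(y + 7)(y - 8)

Testing divisors of the constant over divisors of the leading coefficient, y = 8 is a root, giving the factor (y - 8) and quotient y^2 + 8y + 7.
The remaining quadratic factors as (y + 7)(y + 1).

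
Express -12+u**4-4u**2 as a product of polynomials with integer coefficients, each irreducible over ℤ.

(u**2+2)(u**2-6)

Substitute w = u**2 to get a quadratic in w, then factor.
u**2-6 is irreducible over ℤ (6 is not a perfect square).
u**2+2 is irreducible over ℤ (always positive, so no real roots).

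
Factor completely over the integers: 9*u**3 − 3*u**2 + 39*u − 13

(3*u − 1)*(3*u**2 + 13)

Group as (9*u**3 + 39*u) + (−3*u**2 − 13) = 3*u*(3*u**2 + 13) − (3*u**2 + 13).
Both groups share the factor (3*u**2 + 13).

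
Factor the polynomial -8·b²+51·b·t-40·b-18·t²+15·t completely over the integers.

Group: -b·(8·b-3·t) + (6·t-5)·(8·b-3·t); both groups contain (8·b-3·t).

-(8·b-3·t)·(b-6·t+5)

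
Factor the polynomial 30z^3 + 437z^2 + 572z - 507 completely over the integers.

(5z - 3)(6z + 13)(z + 13)

Trying the rational-root candidates, z = 3/5 is a root, giving the factor (5z - 3) and quotient 6z^2 + 91z + 169.
The remaining quadratic factors as (6z + 13)(z + 13).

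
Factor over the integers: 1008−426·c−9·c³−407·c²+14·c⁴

Among the possible rational roots, c = 6 is a root, giving the factor (c−6) and quotient 14·c³+75·c²+43·c−168.
Then c = −3 is a root, so (c+3) is a factor; dividing leaves 14·c²+33·c−56.
The remaining quadratic factors as (7·c−8)(2·c+7).

(2·c+7)·(7·c−8)·(c+3)·(c−6)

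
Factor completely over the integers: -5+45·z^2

5·(3·z+1)·(3·z-1)

Pull out the common factor 5; 9·z^2-1 is a difference of squares.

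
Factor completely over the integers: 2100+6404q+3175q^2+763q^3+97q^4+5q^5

Testing divisors of the constant over divisors of the leading coefficient, q = −6 is a root, so (q+6) is a factor; dividing leaves 5q^4+67q^3+361q^2+1009q+350.
Then q = −7 is a root, so (q+7) is a factor; dividing leaves 5q^3+32q^2+137q+50.
Next, q = −2/5 is a root, so (5q+2) is a factor; dividing leaves q^2+6q+25.
The quadratic q^2+6q+25 has discriminant −64 < 0 and is irreducible over ℤ.

(5q+2)(q+6)(q+7)(q^2+6q+25)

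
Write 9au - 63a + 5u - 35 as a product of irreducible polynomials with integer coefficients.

Group as (9au - 63a) + (5u - 35) = 9a(u - 7) + 5(u - 7).
Both groups share the factor (u - 7).

(9a + 5)(u - 7)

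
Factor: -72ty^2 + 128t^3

8t(4t + 3y)(4t - 3y)

Every term has a factor of 8t. Then 16t^2 - 9y^2 = (4t)² − (3y)².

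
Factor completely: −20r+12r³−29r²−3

(3r+1)(4r+1)(r−3)

Among the possible rational roots, r = −1/4 is a root, so (4r+1) is a factor; dividing leaves 3r²−8r−3.
The remaining quadratic factors as (r−3)(3r+1).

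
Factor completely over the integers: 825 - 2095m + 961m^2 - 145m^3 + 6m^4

Among the possible rational roots, m = 15 is a root, so (m - 15) divides it; the quotient is 6m^3 - 55m^2 + 136m - 55.
Next, m = 11/3 is a root, so (3m - 11) divides it; the quotient is 2m^2 - 11m + 5.
The remaining quadratic factors as (m - 5)(2m - 1).

(2m - 1)(3m - 11)(m - 15)(m - 5)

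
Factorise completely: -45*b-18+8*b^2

(8*b+3)*(b-6)

Need a pair with product 8·(-18) = -144 and sum -45: that's 3 and -48.
Split the middle term: 8*b^2+3*b - 48*b-18 = b*(8*b+3) - 6*(8*b+3).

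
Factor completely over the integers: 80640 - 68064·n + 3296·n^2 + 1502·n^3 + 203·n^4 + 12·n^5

(3·n - 4)·(4·n - 15)·(n + 12)·(n^2 + 10·n + 112)

Among the possible rational roots, n = -12 is a root, giving the factor (n + 12) and quotient 12·n^4 + 59·n^3 + 794·n^2 - 6232·n + 6720.
Next, n = 4/3 is a root, so (3·n - 4) divides it; the quotient is 4·n^3 + 25·n^2 + 298·n - 1680.
Continuing, n = 15/4 is a root, giving the factor (4·n - 15) and quotient n^2 + 10·n + 112.
The quadratic n^2 + 10·n + 112 has discriminant -348 < 0 and is irreducible over ℤ.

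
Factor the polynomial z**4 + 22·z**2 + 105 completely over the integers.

(z**2 + 15)·(z**2 + 7)

Substitute u = z**2 to get a quadratic in u, then factor.
z**2 + 7 is irreducible over ℤ (always positive, so no real roots).
z**2 + 15 is irreducible over ℤ (always positive, so no real roots).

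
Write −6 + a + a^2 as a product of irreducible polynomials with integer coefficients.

Two integers with product −6 and sum 1 are −2 and 3.

(a + 3)(a − 2)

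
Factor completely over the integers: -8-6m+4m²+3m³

Group as (3m³-6m) + (4m²-8) = 3m(m²-2) + 4(m²-2).
Both groups share the factor (m²-2).

(3m+4)(m²-2)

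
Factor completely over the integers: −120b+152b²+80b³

8b(2b+5)(5b−3)

Pull out the common factor 8b, then factor the remaining trinomial.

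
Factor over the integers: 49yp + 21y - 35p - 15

Group as (49yp + 21y) + (-35p - 15) = 7y(7p + 3) - 5(7p + 3).
Both groups share the factor (7p + 3).

(7p + 3)(7y - 5)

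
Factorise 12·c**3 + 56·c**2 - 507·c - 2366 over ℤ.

(2·c + 13)·(2·c - 13)·(3·c + 14)

Among the possible rational roots, c = -13/2 is a root, so (2·c + 13) divides it; the quotient is 6·c**2 - 11·c - 182.
The remaining quadratic factors as (2·c - 13)(3·c + 14).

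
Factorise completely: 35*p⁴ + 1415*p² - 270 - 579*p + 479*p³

Testing divisors of the constant over divisors of the leading coefficient, p = 3/5 is a root, so (5*p - 3) divides it; the quotient is 7*p³ + 100*p² + 343*p + 90.
Then p = -2/7 is a root, so (7*p + 2) is a factor; dividing leaves p² + 14*p + 45.
The remaining quadratic factors as (p + 9)(p + 5).

(5*p - 3)*(7*p + 2)*(p + 5)*(p + 9)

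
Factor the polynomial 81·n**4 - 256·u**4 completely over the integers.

Write as (9·n**2)² − (16·u**2)², then factor 9·n**2 - 16·u**2 once more.

(3·n + 4·u)·(3·n - 4·u)·(9·n**2 + 16·u**2)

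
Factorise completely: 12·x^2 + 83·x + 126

Need a pair with product 12·126 = 1512 and sum 83: that's 27 and 56.
Split the middle term: 12·x^2 + 27·x + 56·x + 126 = 3·x·(4·x + 9) + 14·(4·x + 9).

(3·x + 14)·(4·x + 9)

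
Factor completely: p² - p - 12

Two integers with product -12 and sum -1 are -4 and 3.

(p + 3)(p - 4)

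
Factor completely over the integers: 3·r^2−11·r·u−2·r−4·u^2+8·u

Group: r·(3·r+u−2) − 4·u·(3·r+u−2); both groups contain (3·r+u−2).

(3·r+u−2)·(r−4·u)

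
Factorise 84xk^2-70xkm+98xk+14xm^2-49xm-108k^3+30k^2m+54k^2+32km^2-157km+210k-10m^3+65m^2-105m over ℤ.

(7x-9k-5m+15)(2k-m)(6k-2m+7)

Group: 6k(14xk-7xm-18k^2-km+30k+5m^2-15m) + (-2m+7)(14xk-7xm-18k^2-km+30k+5m^2-15m); both groups contain (14xk-7xm-18k^2-km+30k+5m^2-15m), so (6k-2m+7) is a factor with cofactor 14xk-7xm-18k^2-km+30k+5m^2-15m.
The cofactor groups again: 14xk-7xm-18k^2-km+30k+5m^2-15m = 2k(7x-9k-5m+15) - m(7x-9k-5m+15); both groups contain (7x-9k-5m+15), giving (2k-m)(7x-9k-5m+15).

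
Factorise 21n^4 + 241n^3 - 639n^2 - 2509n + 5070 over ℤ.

Among the possible rational roots, n = -10/3 is a root, so (3n + 10) is a factor; dividing leaves 7n^3 + 57n^2 - 403n + 507.
Then n = -13 is a root, so (n + 13) divides it; the quotient is 7n^2 - 34n + 39.
The remaining quadratic factors as (n - 3)(7n - 13).

(3n + 10)(7n - 13)(n + 13)(n - 3)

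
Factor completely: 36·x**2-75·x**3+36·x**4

3·x**2·(3·x-4)·(4·x-3)

Pull out the common factor 3·x**2, then factor the remaining trinomial.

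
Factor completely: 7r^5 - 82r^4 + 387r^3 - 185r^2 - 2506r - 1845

(7r + 9)(r + 1)(r - 5)(r^2 - 9r + 41)

By the rational root theorem, r = -1 is a root, so (r + 1) is a factor; dividing leaves 7r^4 - 89r^3 + 476r^2 - 661r - 1845.
Then r = -9/7 is a root, giving the factor (7r + 9) and quotient r^3 - 14r^2 + 86r - 205.
Then r = 5 is a root, so (r - 5) divides it; the quotient is r^2 - 9r + 41.
The quadratic r^2 - 9r + 41 has discriminant -83 < 0 and is irreducible over ℤ.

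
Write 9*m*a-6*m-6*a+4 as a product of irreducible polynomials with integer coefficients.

Group as (9*m*a-6*m) + (-6*a+4) = 3*m*(3*a-2) - 2*(3*a-2).
Both groups share the factor (3*a-2).

(3*a-2)*(3*m-2)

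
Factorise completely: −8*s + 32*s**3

8*s*(2*s + 1)*(2*s − 1)

Pull out the common factor 8*s; 4*s**2 − 1 is a difference of squares.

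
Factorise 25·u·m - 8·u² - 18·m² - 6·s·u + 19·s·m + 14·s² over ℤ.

Group: s·(14·s + 8·u - 9·m) + (-u + 2·m)·(14·s + 8·u - 9·m); both groups contain (14·s + 8·u - 9·m).

(14·s + 8·u - 9·m)·(s - u + 2·m)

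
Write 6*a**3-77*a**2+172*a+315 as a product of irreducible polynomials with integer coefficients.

Trying the rational-root candidates, a = 5 is a root, so (a-5) divides it; the quotient is 6*a**2-47*a-63.
The remaining quadratic factors as (a-9)(6*a+7).

(6*a+7)*(a-5)*(a-9)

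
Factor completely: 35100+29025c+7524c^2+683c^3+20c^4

(4c+15)(5c+12)(c+13)(c+15)

Testing divisors of the constant over divisors of the leading coefficient, c = -13 is a root, giving the factor (c+13) and quotient 20c^3+423c^2+2025c+2700.
Next, c = -12/5 is a root, so (5c+12) is a factor; dividing leaves 4c^2+75c+225.
The remaining quadratic factors as (4c+15)(c+15).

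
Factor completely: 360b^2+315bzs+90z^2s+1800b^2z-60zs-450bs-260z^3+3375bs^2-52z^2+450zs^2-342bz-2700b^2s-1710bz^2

Group: 12b(150bz-225bs+30b+20z^2-30zs+4z) + (-13z-15s)(150bz-225bs+30b+20z^2-30zs+4z); both groups contain (150bz-225bs+30b+20z^2-30zs+4z), so (12b-13z-15s) is a factor with cofactor 150bz-225bs+30b+20z^2-30zs+4z.
The cofactor groups again: 150bz-225bs+30b+20z^2-30zs+4z = 10z(15b+2z) + (-15s+2)(15b+2z); both groups contain (15b+2z), giving (10z-15s+2)(15b+2z).

(10z-15s+2)(12b-13z-15s)(15b+2z)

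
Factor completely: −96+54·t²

Pull out the common factor 6; 9·t²−16 is a difference of squares.

6·(3·t+4)·(3·t−4)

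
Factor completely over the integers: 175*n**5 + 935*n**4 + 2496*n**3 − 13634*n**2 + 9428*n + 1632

By the rational root theorem, n = 8/5 is a root, giving the factor (5*n − 8) and quotient 35*n**4 + 243*n**3 + 888*n**2 − 1306*n − 204.
Then n = 6/5 is a root, so (5*n − 6) is a factor; dividing leaves 7*n**3 + 57*n**2 + 246*n + 34.
Continuing, n = −1/7 is a root, giving the factor (7*n + 1) and quotient n**2 + 8*n + 34.
The quadratic n**2 + 8*n + 34 has discriminant −72 < 0 and is irreducible over ℤ.

(5*n − 6)*(5*n − 8)*(7*n + 1)*(n**2 + 8*n + 34)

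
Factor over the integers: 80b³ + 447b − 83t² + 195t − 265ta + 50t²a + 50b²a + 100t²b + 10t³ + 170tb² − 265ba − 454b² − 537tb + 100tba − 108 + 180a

(2t + 2b − 9)(t + 8b + 5a − 3)(5t + 5b − 4)

Group: 2t(5t² + 45tb + 25ta − 19t + 40b² + 25ba − 47b − 20a + 12) + (2b − 9)(5t² + 45tb + 25ta − 19t + 40b² + 25ba − 47b − 20a + 12); both groups contain (5t² + 45tb + 25ta − 19t + 40b² + 25ba − 47b − 20a + 12), so (2t + 2b − 9) is a factor with cofactor 5t² + 45tb + 25ta − 19t + 40b² + 25ba − 47b − 20a + 12.
The cofactor groups again: 5t² + 45tb + 25ta − 19t + 40b² + 25ba − 47b − 20a + 12 = 5t(t + 8b + 5a − 3) + (5b − 4)(t + 8b + 5a − 3); both groups contain (t + 8b + 5a − 3), giving (5t + 5b − 4)(t + 8b + 5a − 3).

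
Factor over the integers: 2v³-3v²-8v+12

Testing divisors of the constant over divisors of the leading coefficient, v = -2 is a root, giving the factor (v+2) and quotient 2v²-7v+6.
The remaining quadratic factors as (v-2)(2v-3).

(2v-3)(v+2)(v-2)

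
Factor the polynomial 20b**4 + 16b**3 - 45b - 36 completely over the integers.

Group as (20b**4 - 45b) + (16b**3 - 36) = 5b(4b**3 - 9) + 4(4b**3 - 9).
Both groups share the factor (4b**3 - 9).

(5b + 4)(4b**3 - 9)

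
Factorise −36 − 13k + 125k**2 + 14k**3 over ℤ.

Trying the rational-root candidates, k = −1/2 is a root, so (2k + 1) divides it; the quotient is 7k**2 + 59k − 36.
The remaining quadratic factors as (k + 9)(7k − 4).

(2k + 1)(7k − 4)(k + 9)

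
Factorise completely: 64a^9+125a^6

a^6(4a+5)(16a^2-20a+25)

Pull out the common factor a^6, leaving 64a^3+125.
Recognize a sum of cubes with the parts 5 and 4a.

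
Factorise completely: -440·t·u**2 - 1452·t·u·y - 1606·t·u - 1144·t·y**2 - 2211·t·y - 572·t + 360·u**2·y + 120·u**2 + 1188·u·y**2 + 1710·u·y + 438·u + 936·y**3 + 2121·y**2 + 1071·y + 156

-(10·u + 13·y + 4)·(11·t - 9·y - 3)·(4·u + 8·y + 13)

Group: 11·t·(-40·u**2 - 132·u·y - 146·u - 104·y**2 - 201·y - 52) + (-9·y - 3)·(-40·u**2 - 132·u·y - 146·u - 104·y**2 - 201·y - 52); both groups contain (-40·u**2 - 132·u·y - 146·u - 104·y**2 - 201·y - 52), so (11·t - 9·y - 3) is a factor with cofactor -40·u**2 - 132·u·y - 146·u - 104·y**2 - 201·y - 52.
The cofactor groups again: -40·u**2 - 132·u·y - 146·u - 104·y**2 - 201·y - 52 = -4·u·(10·u + 13·y + 4) + (-8·y - 13)·(10·u + 13·y + 4); both groups contain (10·u + 13·y + 4), giving -(4·u + 8·y + 13)·(10·u + 13·y + 4).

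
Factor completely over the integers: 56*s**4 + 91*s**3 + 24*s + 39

Group as (56*s**4 + 24*s) + (91*s**3 + 39) = 8*s*(7*s**3 + 3) + 13*(7*s**3 + 3).
Both groups share the factor (7*s**3 + 3).

(8*s + 13)*(7*s**3 + 3)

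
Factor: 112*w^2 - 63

Factor out 7, leaving 16*w^2 - 9, which is a difference of two squares.

7*(4*w + 3)*(4*w - 3)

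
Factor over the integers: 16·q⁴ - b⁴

Write as (4·q²)² − (b²)², then factor 4·q² - b² once more.

(2·q - b)·(2·q + b)·(4·q² + b²)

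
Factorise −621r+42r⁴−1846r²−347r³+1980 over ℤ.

By the rational root theorem, r = 5/6 is a root, so (6r−5) divides it; the quotient is 7r³−52r²−351r−396.
Continuing, r = −11/7 is a root, so (7r+11) is a factor; dividing leaves r²−9r−36.
The remaining quadratic factors as (r−12)(r+3).

(6r−5)(7r+11)(r+3)(r−12)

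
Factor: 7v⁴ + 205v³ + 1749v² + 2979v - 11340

(7v - 12)(v + 15)(v + 7)(v + 9)

Trying the rational-root candidates, v = -9 is a root, giving the factor (v + 9) and quotient 7v³ + 142v² + 471v - 1260.
Next, v = -7 is a root, so (v + 7) is a factor; dividing leaves 7v² + 93v - 180.
The remaining quadratic factors as (7v - 12)(v + 15).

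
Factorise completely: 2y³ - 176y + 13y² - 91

Trying the rational-root candidates, y = -1/2 is a root, so (2y + 1) divides it; the quotient is y² + 6y - 91.
The remaining quadratic factors as (y - 7)(y + 13).

(2y + 1)(y + 13)(y - 7)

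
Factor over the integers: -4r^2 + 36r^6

Factor out 4r^2 first: what remains is 9r^4 - 1.
Recognize a difference of squares with the parts 3r^2 and 1.

4r^2(3r^2 + 1)(3r^2 - 1)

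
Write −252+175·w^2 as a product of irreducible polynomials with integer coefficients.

Every term has a factor of 7. Then 25·w^2−36 = (5·w)² − (6)².

7·(5·w+6)·(5·w−6)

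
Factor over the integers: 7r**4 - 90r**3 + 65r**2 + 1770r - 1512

(7r - 6)(r + 4)(r - 7)(r - 9)

Among the possible rational roots, r = 7 is a root, so (r - 7) is a factor; dividing leaves 7r**3 - 41r**2 - 222r + 216.
Continuing, r = 6/7 is a root, so (7r - 6) divides it; the quotient is r**2 - 5r - 36.
The remaining quadratic factors as (r - 9)(r + 4).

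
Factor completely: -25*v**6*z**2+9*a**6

Recognize a difference of squares with the parts 3*a**3 and 5*v**3*z.

-(5*v**3*z-3*a**3)*(5*v**3*z+3*a**3)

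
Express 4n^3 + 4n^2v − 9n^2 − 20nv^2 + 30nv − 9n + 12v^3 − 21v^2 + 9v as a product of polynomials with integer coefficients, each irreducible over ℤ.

Group: n(4n^2 − 8nv + 3n + 4v^2 − 3v) + (3v − 3)(4n^2 − 8nv + 3n + 4v^2 − 3v); both groups contain (4n^2 − 8nv + 3n + 4v^2 − 3v), so (n + 3v − 3) is a factor with cofactor 4n^2 − 8nv + 3n + 4v^2 − 3v.
The cofactor groups again: 4n^2 − 8nv + 3n + 4v^2 − 3v = 4n(n − v) + (−4v + 3)(n − v); both groups contain (n − v), giving (4n − 4v + 3)(n − v).

(4n − 4v + 3)(n + 3v − 3)(n − v)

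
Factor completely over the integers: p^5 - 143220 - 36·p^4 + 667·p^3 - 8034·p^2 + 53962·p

Among the possible rational roots, p = 10 is a root, so (p - 10) is a factor; dividing leaves p^4 - 26·p^3 + 407·p^2 - 3964·p + 14322.
Then p = 11 is a root, so (p - 11) is a factor; dividing leaves p^3 - 15·p^2 + 242·p - 1302.
Next, p = 7 is a root, giving the factor (p - 7) and quotient p^2 - 8·p + 186.
The quadratic p^2 - 8·p + 186 has discriminant -680 < 0 and is irreducible over ℤ.

(p - 10)·(p - 11)·(p - 7)·(p^2 - 8·p + 186)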